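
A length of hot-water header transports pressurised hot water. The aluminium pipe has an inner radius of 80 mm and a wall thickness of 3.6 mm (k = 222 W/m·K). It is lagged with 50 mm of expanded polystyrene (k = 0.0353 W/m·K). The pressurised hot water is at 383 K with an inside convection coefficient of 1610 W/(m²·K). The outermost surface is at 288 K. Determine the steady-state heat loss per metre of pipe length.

For a radial system each layer contributes R = ln(r_out/r_in)/(2πkL); films add R = 1/(hA).
R_inner film = 1/(h_i·2πr₁L) = 1/(1610×2π×0.08×1) = 0.001236 K/W
R_aluminium pipe wall = ln(83.6/80)/(2π×222×1) = 3.156×10^-5 K/W
R_expanded polystyrene = ln(133.6/83.6)/(2π×0.0353×1) = 2.114 K/W
R_total = 2.115 K/W
Q = ΔT/R_total = 95/2.115

q′ ≈ 44.9 W/m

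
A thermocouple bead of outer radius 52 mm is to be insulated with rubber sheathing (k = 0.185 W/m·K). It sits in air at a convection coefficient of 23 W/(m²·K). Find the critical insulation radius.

r_cr ≈ 16.1 mm

For a sphere r_cr = 2k/h = 2×0.185/23
r_cr = 16.1 mm; since the bare radius (52 mm) is above r_cr, any added insulation will reduce heat loss.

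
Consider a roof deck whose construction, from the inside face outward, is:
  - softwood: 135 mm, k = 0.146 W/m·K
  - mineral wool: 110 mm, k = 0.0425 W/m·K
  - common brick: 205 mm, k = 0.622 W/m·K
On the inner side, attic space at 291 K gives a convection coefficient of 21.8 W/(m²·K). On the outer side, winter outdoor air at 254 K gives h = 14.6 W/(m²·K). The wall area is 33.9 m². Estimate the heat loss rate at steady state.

Series thermal resistances:
R_inner film = 1/(h_i·A) = 1/(21.8×33.9) = 0.001353 K/W
R_softwood = L/(kA) = 0.135/(0.146×33.9) = 0.02728 K/W
R_mineral wool = L/(kA) = 0.11/(0.0425×33.9) = 0.07635 K/W
R_common brick = L/(kA) = 0.205/(0.622×33.9) = 0.009722 K/W
R_outer film = 1/(h_o·A) = 1/(14.6×33.9) = 0.00202 K/W
R_total = 0.1167 K/W
Q = ΔT / R_total = 37 / 0.1167

Q ≈ 317 W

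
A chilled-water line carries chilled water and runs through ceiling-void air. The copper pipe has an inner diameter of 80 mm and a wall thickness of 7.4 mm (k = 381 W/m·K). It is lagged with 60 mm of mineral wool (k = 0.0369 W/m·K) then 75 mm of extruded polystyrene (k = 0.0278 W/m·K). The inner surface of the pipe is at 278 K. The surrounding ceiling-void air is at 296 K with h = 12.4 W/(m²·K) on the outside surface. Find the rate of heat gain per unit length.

Treating each annulus and film as a series resistance:
R_copper pipe wall = ln(47.4/40)/(2π×381×1) = 7.091×10^-5 K/W
R_mineral wool = ln(107.4/47.4)/(2π×0.0369×1) = 3.528 K/W
R_extruded polystyrene = ln(182.4/107.4)/(2π×0.0278×1) = 3.032 K/W
R_outer film = 1/(h_o·2πr_oL) = 1/(12.4×2π×0.1824×1) = 0.07037 K/W
R_total = 6.631 K/W
Q = ΔT/R_total = 18/6.631

q′ ≈ 2.71 W/m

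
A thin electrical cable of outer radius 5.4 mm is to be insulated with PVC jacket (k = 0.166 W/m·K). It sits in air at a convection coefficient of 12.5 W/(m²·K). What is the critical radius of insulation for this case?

For a cylinder r_cr = k/h = 0.166/12.5
r_cr = 13.3 mm; since the bare radius (5.4 mm) is below r_cr, adding a thin layer of insulation will *increase* heat loss.

r_cr ≈ 13.3 mm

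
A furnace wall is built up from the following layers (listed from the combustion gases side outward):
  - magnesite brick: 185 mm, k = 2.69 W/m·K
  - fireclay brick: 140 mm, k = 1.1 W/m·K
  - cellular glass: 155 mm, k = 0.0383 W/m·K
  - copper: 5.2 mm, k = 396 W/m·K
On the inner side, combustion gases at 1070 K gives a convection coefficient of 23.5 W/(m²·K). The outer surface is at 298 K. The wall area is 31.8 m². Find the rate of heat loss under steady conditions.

Model the wall as resistances in series:
R_inner film = 1/(h_i·A) = 1/(23.5×31.8) = 0.001338 K/W
R_magnesite brick = L/(kA) = 0.185/(2.69×31.8) = 0.002163 K/W
R_fireclay brick = L/(kA) = 0.14/(1.1×31.8) = 0.004002 K/W
R_cellular glass = L/(kA) = 0.155/(0.0383×31.8) = 0.1273 K/W
R_copper = L/(kA) = 0.0052/(396×31.8) = 4.129×10^-7 K/W
R_total = 0.1348 K/W
Q = ΔT / R_total = 772 / 0.1348

Q ≈ 5730 W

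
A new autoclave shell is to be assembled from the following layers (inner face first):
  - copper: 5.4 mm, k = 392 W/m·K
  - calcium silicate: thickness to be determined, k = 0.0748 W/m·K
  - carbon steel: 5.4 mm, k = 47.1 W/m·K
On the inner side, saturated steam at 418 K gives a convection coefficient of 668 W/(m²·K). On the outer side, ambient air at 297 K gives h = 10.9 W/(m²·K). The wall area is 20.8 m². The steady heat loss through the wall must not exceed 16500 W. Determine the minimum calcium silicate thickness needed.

Thermal resistances in series:
R_inner film = 1/(h_i·A) = 1/(668×20.8) = 7.197×10^-5 K/W
R_copper = L/(kA) = 0.0054/(392×20.8) = 6.623×10^-7 K/W
R_carbon steel = L/(kA) = 0.0054/(47.1×20.8) = 5.512×10^-6 K/W
R_outer film = 1/(h_o·A) = 1/(10.9×20.8) = 0.004411 K/W
Sum of the known resistances R_other = 0.004489 K/W
Required total resistance R_tot = ΔT/Q_allow = 121/16500 = 0.007333 K/W
R_calcium silicate = R_tot − R_other = 0.002844 K/W
L = R·k·A = 0.002844×0.0748×20.8

L ≈ 4.43 mm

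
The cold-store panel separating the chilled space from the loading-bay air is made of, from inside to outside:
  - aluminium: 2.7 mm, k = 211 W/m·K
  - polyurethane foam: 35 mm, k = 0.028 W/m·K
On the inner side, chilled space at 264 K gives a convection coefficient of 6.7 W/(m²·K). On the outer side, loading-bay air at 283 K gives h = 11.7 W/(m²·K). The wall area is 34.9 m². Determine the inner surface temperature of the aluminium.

Treating each layer as a thermal resistance in series:
R_inner film = 1/(h_i·A) = 1/(6.7×34.9) = 0.004277 K/W
R_aluminium = L/(kA) = 0.0027/(211×34.9) = 3.667×10^-7 K/W
R_polyurethane foam = L/(kA) = 0.035/(0.028×34.9) = 0.03582 K/W
R_outer film = 1/(h_o·A) = 1/(11.7×34.9) = 0.002449 K/W
R_total = 0.04254 K/W;  Q = ΔT/R_total = 19/0.04254 = 446.6 W
T_interface = T_inner + Q·ΣR(inner→interface) = 264 + 447×0.004277

T ≈ 266 K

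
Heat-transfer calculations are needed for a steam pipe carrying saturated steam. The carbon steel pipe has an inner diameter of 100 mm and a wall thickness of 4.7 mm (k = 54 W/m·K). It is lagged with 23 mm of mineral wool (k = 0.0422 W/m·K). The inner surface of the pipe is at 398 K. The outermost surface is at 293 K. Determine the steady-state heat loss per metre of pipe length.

q′ ≈ 79.3 W/m

Treating each annulus and film as a series resistance:
R_carbon steel pipe wall = ln(54.7/50)/(2π×54×1) = 2.648×10^-4 K/W
R_mineral wool = ln(77.7/54.7)/(2π×0.0422×1) = 1.324 K/W
R_total = 1.324 K/W
Q = ΔT/R_total = 105/1.324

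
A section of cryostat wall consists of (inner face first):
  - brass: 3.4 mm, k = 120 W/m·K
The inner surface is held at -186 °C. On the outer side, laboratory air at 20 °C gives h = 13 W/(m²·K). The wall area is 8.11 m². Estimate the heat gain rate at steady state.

Q ≈ 21700 W

Series thermal resistances:
R_brass = L/(kA) = 0.0034/(120×8.11) = 3.494×10^-6 K/W
R_outer film = 1/(h_o·A) = 1/(13×8.11) = 0.009485 K/W
R_total = 0.009488 K/W
Q = ΔT / R_total = 206 / 0.009488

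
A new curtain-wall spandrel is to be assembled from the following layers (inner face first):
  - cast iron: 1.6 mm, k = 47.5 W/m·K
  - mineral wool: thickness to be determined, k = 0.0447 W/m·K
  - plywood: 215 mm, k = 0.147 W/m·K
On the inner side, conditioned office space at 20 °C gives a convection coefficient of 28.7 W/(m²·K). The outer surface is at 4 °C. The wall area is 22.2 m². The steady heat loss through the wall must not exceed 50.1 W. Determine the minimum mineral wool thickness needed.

Series thermal resistances:
R_inner film = 1/(h_i·A) = 1/(28.7×22.2) = 0.00157 K/W
R_cast iron = L/(kA) = 0.0016/(47.5×22.2) = 1.517×10^-6 K/W
R_plywood = L/(kA) = 0.215/(0.147×22.2) = 0.06588 K/W
Sum of the known resistances R_other = 0.06745 K/W
Required total resistance R_tot = ΔT/Q_allow = 16/50.1 = 0.3194 K/W
R_mineral wool = R_tot − R_other = 0.2519 K/W
L = R·k·A = 0.2519×0.0447×22.2

L ≈ 250 mm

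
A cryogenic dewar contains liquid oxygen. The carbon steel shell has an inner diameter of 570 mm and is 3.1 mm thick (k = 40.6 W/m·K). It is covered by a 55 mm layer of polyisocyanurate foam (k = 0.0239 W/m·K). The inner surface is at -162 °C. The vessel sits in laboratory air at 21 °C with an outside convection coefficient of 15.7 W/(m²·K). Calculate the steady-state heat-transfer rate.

Q ≈ 96.5 W

For a spherical shell R = (1/r₁ − 1/r₂)/(4πk); film R = 1/(h·4πr²). In series:
R_carbon steel shell = (1/0.285 − 1/0.2881)/(4π×40.6) = 7.4×10^-5 K/W
R_polyisocyanurate foam = (1/0.2881 − 1/0.3431)/(4π×0.0239) = 1.853 K/W
R_outer film = 1/(h·4πr_o²) = 1/(15.7×4π×0.3431²) = 0.04306 K/W
R_total = 1.896 K/W
Q = ΔT/R_total = 183/1.896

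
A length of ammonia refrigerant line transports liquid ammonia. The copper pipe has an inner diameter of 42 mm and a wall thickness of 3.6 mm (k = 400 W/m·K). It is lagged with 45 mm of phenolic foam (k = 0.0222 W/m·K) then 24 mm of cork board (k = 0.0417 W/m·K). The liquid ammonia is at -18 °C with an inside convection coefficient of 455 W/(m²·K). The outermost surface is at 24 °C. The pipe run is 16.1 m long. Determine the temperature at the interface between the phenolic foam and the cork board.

Per-layer cylindrical resistances, series-summed:
R_inner film = 1/(h_i·2πr₁L) = 1/(455×2π×0.021×16.1) = 0.001035 K/W
R_copper pipe wall = ln(24.6/21)/(2π×400×16.1) = 3.91×10^-6 K/W
R_phenolic foam = ln(69.6/24.6)/(2π×0.0222×16.1) = 0.4631 K/W
R_cork board = ln(93.6/69.6)/(2π×0.0417×16.1) = 0.07023 K/W
R_total = 0.5344 K/W
Q = ΔT/R_total = 42/0.5344
Q = 78.6 W
T_interface = T_inner + Q·ΣR(inner→interface) = -18 + 78.6×0.4641

T ≈ 18.5 °C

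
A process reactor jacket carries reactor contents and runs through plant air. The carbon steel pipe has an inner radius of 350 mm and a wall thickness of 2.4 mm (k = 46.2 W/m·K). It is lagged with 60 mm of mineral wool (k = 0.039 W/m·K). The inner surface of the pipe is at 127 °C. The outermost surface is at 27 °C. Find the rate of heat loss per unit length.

Cylindrical conduction, so R = ln(r₂/r₁)/(2πkL) per layer, in series:
R_carbon steel pipe wall = ln(352.4/350)/(2π×46.2×1) = 2.354×10^-5 K/W
R_mineral wool = ln(412.4/352.4)/(2π×0.039×1) = 0.6416 K/W
R_total = 0.6416 K/W
Q = ΔT/R_total = 100/0.6416

q′ ≈ 156 W/m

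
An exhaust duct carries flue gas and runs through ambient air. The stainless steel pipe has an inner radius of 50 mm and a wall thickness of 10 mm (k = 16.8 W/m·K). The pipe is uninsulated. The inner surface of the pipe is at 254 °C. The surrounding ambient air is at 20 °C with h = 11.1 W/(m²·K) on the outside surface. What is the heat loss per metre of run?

q′ ≈ 972 W/m

Per-layer cylindrical resistances, series-summed:
R_stainless steel pipe wall = ln(60/50)/(2π×16.8×1) = 0.001727 K/W
R_outer film = 1/(h_o·2πr_oL) = 1/(11.1×2π×0.06×1) = 0.239 K/W
R_total = 0.2407 K/W
Q = ΔT/R_total = 234/0.2407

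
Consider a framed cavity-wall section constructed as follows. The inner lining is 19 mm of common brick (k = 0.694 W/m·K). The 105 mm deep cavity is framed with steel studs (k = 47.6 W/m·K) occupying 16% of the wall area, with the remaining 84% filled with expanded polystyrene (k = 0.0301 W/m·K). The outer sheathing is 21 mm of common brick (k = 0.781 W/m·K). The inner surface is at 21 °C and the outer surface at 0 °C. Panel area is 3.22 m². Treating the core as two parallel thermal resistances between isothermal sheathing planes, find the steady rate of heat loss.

Sheathing layers in series; stud and cavity paths in parallel between them.
R_inner = 0.019/(0.694×3.22) = 0.008502 K/W
R_stud  = 0.105/(47.6×0.16×3.22) = 0.004282 K/W
R_cav   = 0.105/(0.0301×0.84×3.22) = 1.29 K/W
1/R_core = 1/R_stud + 1/R_cav → R_core = 0.004267 K/W
R_outer = 0.021/(0.781×3.22) = 0.00835 K/W
R_total = 0.02112 K/W
Q = ΔT/R_total = 21/0.02112

Q ≈ 994 W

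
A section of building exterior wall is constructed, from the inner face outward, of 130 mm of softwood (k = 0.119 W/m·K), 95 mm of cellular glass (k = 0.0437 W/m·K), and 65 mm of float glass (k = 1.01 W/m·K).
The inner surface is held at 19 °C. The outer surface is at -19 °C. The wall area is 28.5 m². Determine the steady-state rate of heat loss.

Treating each layer as a thermal resistance in series:
R_softwood = L/(kA) = 0.13/(0.119×28.5) = 0.03833 K/W
R_cellular glass = L/(kA) = 0.095/(0.0437×28.5) = 0.07628 K/W
R_float glass = L/(kA) = 0.065/(1.01×28.5) = 0.002258 K/W
R_total = 0.1169 K/W
Q = ΔT / R_total = 38 / 0.1169

Q ≈ 325 W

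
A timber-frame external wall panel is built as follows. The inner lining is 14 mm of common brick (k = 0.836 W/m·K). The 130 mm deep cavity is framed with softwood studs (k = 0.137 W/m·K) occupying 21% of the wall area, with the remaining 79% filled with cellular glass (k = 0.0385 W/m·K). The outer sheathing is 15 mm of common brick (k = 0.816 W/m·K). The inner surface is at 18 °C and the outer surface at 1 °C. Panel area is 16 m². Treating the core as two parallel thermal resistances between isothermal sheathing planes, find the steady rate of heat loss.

Q ≈ 122 W

Sheathing layers in series; stud and cavity paths in parallel between them.
R_inner = 0.014/(0.836×16) = 0.001047 K/W
R_stud  = 0.13/(0.137×0.21×16) = 0.2824 K/W
R_cav   = 0.13/(0.0385×0.79×16) = 0.2671 K/W
1/R_core = 1/R_stud + 1/R_cav → R_core = 0.1373 K/W
R_outer = 0.015/(0.816×16) = 0.001149 K/W
R_total = 0.1395 K/W
Q = ΔT/R_total = 17/0.1395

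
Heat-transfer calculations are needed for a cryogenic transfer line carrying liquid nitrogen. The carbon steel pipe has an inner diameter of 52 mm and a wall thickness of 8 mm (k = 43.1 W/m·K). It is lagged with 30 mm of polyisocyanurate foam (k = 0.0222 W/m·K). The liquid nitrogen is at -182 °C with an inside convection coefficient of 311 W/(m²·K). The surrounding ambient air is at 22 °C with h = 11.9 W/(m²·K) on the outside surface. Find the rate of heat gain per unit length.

For a radial system each layer contributes R = ln(r_out/r_in)/(2πkL); films add R = 1/(hA).
R_inner film = 1/(h_i·2πr₁L) = 1/(311×2π×0.026×1) = 0.01968 K/W
R_carbon steel pipe wall = ln(34/26)/(2π×43.1×1) = 9.906×10^-4 K/W
R_polyisocyanurate foam = ln(64/34)/(2π×0.0222×1) = 4.535 K/W
R_outer film = 1/(h_o·2πr_oL) = 1/(11.9×2π×0.064×1) = 0.209 K/W
R_total = 4.764 K/W
Q = ΔT/R_total = 204/4.764

q′ ≈ 42.8 W/m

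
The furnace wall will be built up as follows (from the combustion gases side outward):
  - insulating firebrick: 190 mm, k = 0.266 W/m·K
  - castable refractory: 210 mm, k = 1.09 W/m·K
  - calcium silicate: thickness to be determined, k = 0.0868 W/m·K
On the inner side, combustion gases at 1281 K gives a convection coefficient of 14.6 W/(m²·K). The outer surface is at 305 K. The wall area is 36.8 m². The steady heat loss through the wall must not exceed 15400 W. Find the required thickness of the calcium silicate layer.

L ≈ 118 mm

Model the wall as resistances in series:
R_inner film = 1/(h_i·A) = 1/(14.6×36.8) = 0.001861 K/W
R_insulating firebrick = L/(kA) = 0.19/(0.266×36.8) = 0.01941 K/W
R_castable refractory = L/(kA) = 0.21/(1.09×36.8) = 0.005235 K/W
Sum of the known resistances R_other = 0.02651 K/W
Required total resistance R_tot = ΔT/Q_allow = 976/15400 = 0.06338 K/W
R_calcium silicate = R_tot − R_other = 0.03687 K/W
L = R·k·A = 0.03687×0.0868×36.8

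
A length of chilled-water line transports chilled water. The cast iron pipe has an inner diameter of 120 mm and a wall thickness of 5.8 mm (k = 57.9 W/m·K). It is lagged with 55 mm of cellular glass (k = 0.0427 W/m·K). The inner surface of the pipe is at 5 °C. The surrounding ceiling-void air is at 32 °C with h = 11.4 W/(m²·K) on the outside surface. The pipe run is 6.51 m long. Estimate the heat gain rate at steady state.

Q ≈ 73.8 W

Per-layer cylindrical resistances, series-summed:
R_cast iron pipe wall = ln(65.8/60)/(2π×57.9×6.51) = 3.896×10^-5 K/W
R_cellular glass = ln(120.8/65.8)/(2π×0.0427×6.51) = 0.3478 K/W
R_outer film = 1/(h_o·2πr_oL) = 1/(11.4×2π×0.1208×6.51) = 0.01775 K/W
R_total = 0.3656 K/W
Q = ΔT/R_total = 27/0.3656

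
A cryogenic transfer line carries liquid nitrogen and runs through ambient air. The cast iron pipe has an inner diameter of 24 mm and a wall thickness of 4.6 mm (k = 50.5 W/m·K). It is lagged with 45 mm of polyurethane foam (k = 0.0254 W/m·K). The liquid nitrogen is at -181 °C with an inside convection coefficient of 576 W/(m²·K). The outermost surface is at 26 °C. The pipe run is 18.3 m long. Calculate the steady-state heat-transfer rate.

Cylindrical conduction, so R = ln(r₂/r₁)/(2πkL) per layer, in series:
R_inner film = 1/(h_i·2πr₁L) = 1/(576×2π×0.012×18.3) = 0.001258 K/W
R_cast iron pipe wall = ln(16.6/12)/(2π×50.5×18.3) = 5.588×10^-5 K/W
R_polyurethane foam = ln(61.6/16.6)/(2π×0.0254×18.3) = 0.449 K/W
R_total = 0.4503 K/W
Q = ΔT/R_total = 207/0.4503

Q ≈ 460 W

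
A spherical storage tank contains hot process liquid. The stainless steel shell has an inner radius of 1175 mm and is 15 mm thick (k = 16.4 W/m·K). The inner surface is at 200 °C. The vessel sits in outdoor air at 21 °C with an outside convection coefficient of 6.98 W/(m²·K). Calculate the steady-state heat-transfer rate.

Spherical conduction: R = (1/r_in − 1/r_out)/(4πk) per layer; series-sum.
R_stainless steel shell = (1/1.175 − 1/1.19)/(4π×16.4) = 5.205×10^-5 K/W
R_outer film = 1/(h·4πr_o²) = 1/(6.98×4π×1.19²) = 0.008051 K/W
R_total = 0.008103 K/W
Q = ΔT/R_total = 179/0.008103

Q ≈ 22100 W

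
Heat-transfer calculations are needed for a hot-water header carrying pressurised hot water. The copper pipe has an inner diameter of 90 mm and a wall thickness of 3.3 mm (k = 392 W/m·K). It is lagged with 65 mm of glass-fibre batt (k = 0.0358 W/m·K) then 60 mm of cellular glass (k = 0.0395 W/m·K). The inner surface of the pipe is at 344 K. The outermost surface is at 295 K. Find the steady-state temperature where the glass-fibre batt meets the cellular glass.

Radial resistances (cylindrical: R_cond = ln(r_o/r_i)/(2πkL), R_conv = 1/(h·2πrL)):
R_copper pipe wall = ln(48.3/45)/(2π×392×1) = 2.873×10^-5 K/W
R_glass-fibre batt = ln(113.3/48.3)/(2π×0.0358×1) = 3.79 K/W
R_cellular glass = ln(173.3/113.3)/(2π×0.0395×1) = 1.712 K/W
R_total = 5.503 K/W
Q = ΔT/R_total = 49/5.503
Q = 8.9 W/m
T_interface = T_inner − Q·ΣR(inner→interface) = 344 − 8.9×3.79

T ≈ 310 K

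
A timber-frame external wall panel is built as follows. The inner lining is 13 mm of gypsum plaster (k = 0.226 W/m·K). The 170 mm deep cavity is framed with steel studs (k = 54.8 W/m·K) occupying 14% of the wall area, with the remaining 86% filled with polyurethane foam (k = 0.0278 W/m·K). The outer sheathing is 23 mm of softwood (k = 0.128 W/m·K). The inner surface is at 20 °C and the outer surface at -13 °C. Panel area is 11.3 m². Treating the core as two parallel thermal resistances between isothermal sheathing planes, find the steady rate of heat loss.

Sheathing layers in series; stud and cavity paths in parallel between them.
R_inner = 0.013/(0.226×11.3) = 0.00509 K/W
R_stud  = 0.17/(54.8×0.14×11.3) = 0.001961 K/W
R_cav   = 0.17/(0.0278×0.86×11.3) = 0.6293 K/W
1/R_core = 1/R_stud + 1/R_cav → R_core = 0.001955 K/W
R_outer = 0.023/(0.128×11.3) = 0.0159 K/W
R_total = 0.02295 K/W
Q = ΔT/R_total = 33/0.02295

Q ≈ 1440 W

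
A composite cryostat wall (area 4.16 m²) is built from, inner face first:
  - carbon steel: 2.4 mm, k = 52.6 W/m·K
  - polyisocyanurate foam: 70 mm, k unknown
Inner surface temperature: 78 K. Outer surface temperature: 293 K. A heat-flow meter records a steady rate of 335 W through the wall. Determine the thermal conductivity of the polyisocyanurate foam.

k ≈ 0.0262 W/(m·K)

Thermal resistances in series:
R_carbon steel = L/(kA) = 0.0024/(52.6×4.16) = 1.097×10^-5 K/W
Sum of known resistances R_other = 1.097×10^-5 K/W
Total R = ΔT/Q = 215/335 = 0.6418 K/W
R_polyisocyanurate foam = R_total − R_other = 0.6418 K/W
k = L/(R·A) = 0.07/(0.6418×4.16)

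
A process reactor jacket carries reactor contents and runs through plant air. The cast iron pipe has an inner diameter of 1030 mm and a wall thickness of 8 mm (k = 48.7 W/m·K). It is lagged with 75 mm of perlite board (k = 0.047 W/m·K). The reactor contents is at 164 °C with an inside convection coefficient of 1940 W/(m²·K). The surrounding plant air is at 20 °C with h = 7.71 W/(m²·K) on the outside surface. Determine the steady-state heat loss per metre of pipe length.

q′ ≈ 295 W/m

Radial resistances (cylindrical: R_cond = ln(r_o/r_i)/(2πkL), R_conv = 1/(h·2πrL)):
R_inner film = 1/(h_i·2πr₁L) = 1/(1940×2π×0.515×1) = 1.593×10^-4 K/W
R_cast iron pipe wall = ln(523/515)/(2π×48.7×1) = 5.038×10^-5 K/W
R_perlite board = ln(598/523)/(2π×0.047×1) = 0.4538 K/W
R_outer film = 1/(h_o·2πr_oL) = 1/(7.71×2π×0.598×1) = 0.03452 K/W
R_total = 0.4885 K/W
Q = ΔT/R_total = 144/0.4885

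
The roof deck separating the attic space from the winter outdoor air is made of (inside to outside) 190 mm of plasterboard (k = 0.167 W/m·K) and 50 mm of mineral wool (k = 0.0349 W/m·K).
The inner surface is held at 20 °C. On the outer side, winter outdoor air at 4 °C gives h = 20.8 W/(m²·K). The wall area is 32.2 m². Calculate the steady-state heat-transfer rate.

Q ≈ 197 W

Treating each layer as a thermal resistance in series:
R_plasterboard = L/(kA) = 0.19/(0.167×32.2) = 0.03533 K/W
R_mineral wool = L/(kA) = 0.05/(0.0349×32.2) = 0.04449 K/W
R_outer film = 1/(h_o·A) = 1/(20.8×32.2) = 0.001493 K/W
R_total = 0.08132 K/W
Q = ΔT / R_total = 16 / 0.08132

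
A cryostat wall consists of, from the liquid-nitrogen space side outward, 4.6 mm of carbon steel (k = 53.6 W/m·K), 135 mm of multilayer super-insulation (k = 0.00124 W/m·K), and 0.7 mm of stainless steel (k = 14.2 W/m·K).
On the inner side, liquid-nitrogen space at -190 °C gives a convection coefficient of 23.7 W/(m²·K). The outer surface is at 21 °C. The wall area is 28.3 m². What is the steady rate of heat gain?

Q ≈ 54.8 W

Using the resistance-network approach (series):
R_inner film = 1/(h_i·A) = 1/(23.7×28.3) = 0.001491 K/W
R_carbon steel = L/(kA) = 0.0046/(53.6×28.3) = 3.033×10^-6 K/W
R_multilayer super-insulation = L/(kA) = 0.135/(0.00124×28.3) = 3.847 K/W
R_stainless steel = L/(kA) = 0.0007/(14.2×28.3) = 1.742×10^-6 K/W
R_total = 3.849 K/W
Q = ΔT / R_total = 211 / 3.849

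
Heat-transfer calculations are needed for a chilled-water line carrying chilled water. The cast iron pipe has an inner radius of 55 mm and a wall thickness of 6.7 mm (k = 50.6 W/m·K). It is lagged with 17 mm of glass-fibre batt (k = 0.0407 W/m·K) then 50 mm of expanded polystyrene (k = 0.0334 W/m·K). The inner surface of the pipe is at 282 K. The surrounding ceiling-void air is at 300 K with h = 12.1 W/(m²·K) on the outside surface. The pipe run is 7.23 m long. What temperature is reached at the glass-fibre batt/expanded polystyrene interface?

T ≈ 287 K

Per-layer cylindrical resistances, series-summed:
R_cast iron pipe wall = ln(61.7/55)/(2π×50.6×7.23) = 5.001×10^-5 K/W
R_glass-fibre batt = ln(78.7/61.7)/(2π×0.0407×7.23) = 0.1316 K/W
R_expanded polystyrene = ln(128.7/78.7)/(2π×0.0334×7.23) = 0.3242 K/W
R_outer film = 1/(h_o·2πr_oL) = 1/(12.1×2π×0.1287×7.23) = 0.01414 K/W
R_total = 0.47 K/W
Q = ΔT/R_total = 18/0.47
Q = 38.3 W
T_interface = T_inner + Q·ΣR(inner→interface) = 282 + 38.3×0.1317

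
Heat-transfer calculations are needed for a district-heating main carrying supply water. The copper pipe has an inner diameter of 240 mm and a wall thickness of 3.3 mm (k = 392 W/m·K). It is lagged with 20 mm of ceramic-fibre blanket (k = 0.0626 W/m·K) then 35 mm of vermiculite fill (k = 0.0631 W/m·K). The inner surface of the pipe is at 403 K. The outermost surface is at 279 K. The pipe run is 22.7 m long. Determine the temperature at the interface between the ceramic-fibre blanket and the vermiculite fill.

For a radial system each layer contributes R = ln(r_out/r_in)/(2πkL); films add R = 1/(hA).
R_copper pipe wall = ln(123.3/120)/(2π×392×22.7) = 4.852×10^-7 K/W
R_ceramic-fibre blanket = ln(143.3/123.3)/(2π×0.0626×22.7) = 0.01684 K/W
R_vermiculite fill = ln(178.3/143.3)/(2π×0.0631×22.7) = 0.02428 K/W
R_total = 0.04112 K/W
Q = ΔT/R_total = 124/0.04112
Q = 3020 W
T_interface = T_inner − Q·ΣR(inner→interface) = 403 − 3020×0.01684

T ≈ 352 K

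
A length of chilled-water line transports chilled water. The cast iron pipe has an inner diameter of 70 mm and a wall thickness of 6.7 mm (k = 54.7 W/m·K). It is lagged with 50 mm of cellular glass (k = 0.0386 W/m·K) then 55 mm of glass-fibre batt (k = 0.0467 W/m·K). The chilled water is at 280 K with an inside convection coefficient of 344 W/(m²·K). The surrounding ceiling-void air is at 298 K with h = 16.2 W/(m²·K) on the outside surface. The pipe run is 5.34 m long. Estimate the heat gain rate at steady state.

Per-layer cylindrical resistances, series-summed:
R_inner film = 1/(h_i·2πr₁L) = 1/(344×2π×0.035×5.34) = 0.002475 K/W
R_cast iron pipe wall = ln(41.7/35)/(2π×54.7×5.34) = 9.544×10^-5 K/W
R_cellular glass = ln(91.7/41.7)/(2π×0.0386×5.34) = 0.6085 K/W
R_glass-fibre batt = ln(146.7/91.7)/(2π×0.0467×5.34) = 0.2999 K/W
R_outer film = 1/(h_o·2πr_oL) = 1/(16.2×2π×0.1467×5.34) = 0.01254 K/W
R_total = 0.9234 K/W
Q = ΔT/R_total = 18/0.9234

Q ≈ 19.5 W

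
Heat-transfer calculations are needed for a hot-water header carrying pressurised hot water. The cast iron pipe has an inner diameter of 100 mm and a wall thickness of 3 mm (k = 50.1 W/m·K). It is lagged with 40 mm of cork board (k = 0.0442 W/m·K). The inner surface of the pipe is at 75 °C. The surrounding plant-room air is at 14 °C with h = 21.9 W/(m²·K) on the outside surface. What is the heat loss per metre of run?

Radial resistances (cylindrical: R_cond = ln(r_o/r_i)/(2πkL), R_conv = 1/(h·2πrL)):
R_cast iron pipe wall = ln(53/50)/(2π×50.1×1) = 1.851×10^-4 K/W
R_cork board = ln(93/53)/(2π×0.0442×1) = 2.025 K/W
R_outer film = 1/(h_o·2πr_oL) = 1/(21.9×2π×0.093×1) = 0.07814 K/W
R_total = 2.103 K/W
Q = ΔT/R_total = 61/2.103

q′ ≈ 29 W/m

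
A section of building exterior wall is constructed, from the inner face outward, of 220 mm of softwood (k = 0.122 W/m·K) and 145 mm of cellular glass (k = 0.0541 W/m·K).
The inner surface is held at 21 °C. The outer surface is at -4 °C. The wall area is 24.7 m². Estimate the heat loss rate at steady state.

Q ≈ 138 W

Series thermal resistances:
R_softwood = L/(kA) = 0.22/(0.122×24.7) = 0.07301 K/W
R_cellular glass = L/(kA) = 0.145/(0.0541×24.7) = 0.1085 K/W
R_total = 0.1815 K/W
Q = ΔT / R_total = 25 / 0.1815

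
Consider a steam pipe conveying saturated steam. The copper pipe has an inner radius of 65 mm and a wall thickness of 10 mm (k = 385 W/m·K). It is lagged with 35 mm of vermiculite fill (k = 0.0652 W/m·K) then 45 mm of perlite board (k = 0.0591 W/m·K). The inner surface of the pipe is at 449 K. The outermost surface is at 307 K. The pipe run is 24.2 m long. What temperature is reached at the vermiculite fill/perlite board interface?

T ≈ 378 K

For a radial system each layer contributes R = ln(r_out/r_in)/(2πkL); films add R = 1/(hA).
R_copper pipe wall = ln(75/65)/(2π×385×24.2) = 2.444×10^-6 K/W
R_vermiculite fill = ln(110/75)/(2π×0.0652×24.2) = 0.03863 K/W
R_perlite board = ln(155/110)/(2π×0.0591×24.2) = 0.03816 K/W
R_total = 0.0768 K/W
Q = ΔT/R_total = 142/0.0768
Q = 1850 W
T_interface = T_inner − Q·ΣR(inner→interface) = 449 − 1850×0.03863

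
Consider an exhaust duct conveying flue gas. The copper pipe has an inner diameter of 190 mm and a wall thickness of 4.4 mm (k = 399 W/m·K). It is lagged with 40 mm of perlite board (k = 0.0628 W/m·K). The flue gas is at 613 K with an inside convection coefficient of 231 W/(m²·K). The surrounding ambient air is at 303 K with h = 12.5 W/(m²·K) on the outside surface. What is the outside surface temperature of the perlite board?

T ≈ 333 K

Radial resistances (cylindrical: R_cond = ln(r_o/r_i)/(2πkL), R_conv = 1/(h·2πrL)):
R_inner film = 1/(h_i·2πr₁L) = 1/(231×2π×0.095×1) = 0.007252 K/W
R_copper pipe wall = ln(99.4/95)/(2π×399×1) = 1.806×10^-5 K/W
R_perlite board = ln(139.4/99.4)/(2π×0.0628×1) = 0.8571 K/W
R_outer film = 1/(h_o·2πr_oL) = 1/(12.5×2π×0.1394×1) = 0.09134 K/W
R_total = 0.9557 K/W
Q = ΔT/R_total = 310/0.9557
Q = 324 W/m
T_interface = T_inner − Q·ΣR(inner→interface) = 613 − 324×0.8644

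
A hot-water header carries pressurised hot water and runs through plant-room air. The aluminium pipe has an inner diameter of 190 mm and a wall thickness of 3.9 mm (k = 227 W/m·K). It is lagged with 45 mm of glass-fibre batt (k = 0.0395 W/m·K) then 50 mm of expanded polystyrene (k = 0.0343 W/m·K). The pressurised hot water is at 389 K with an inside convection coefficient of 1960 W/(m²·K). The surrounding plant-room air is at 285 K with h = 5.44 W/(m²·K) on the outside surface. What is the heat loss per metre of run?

For a radial system each layer contributes R = ln(r_out/r_in)/(2πkL); films add R = 1/(hA).
R_inner film = 1/(h_i·2πr₁L) = 1/(1960×2π×0.095×1) = 8.548×10^-4 K/W
R_aluminium pipe wall = ln(98.9/95)/(2π×227×1) = 2.821×10^-5 K/W
R_glass-fibre batt = ln(143.9/98.9)/(2π×0.0395×1) = 1.511 K/W
R_expanded polystyrene = ln(193.9/143.9)/(2π×0.0343×1) = 1.384 K/W
R_outer film = 1/(h_o·2πr_oL) = 1/(5.44×2π×0.1939×1) = 0.1509 K/W
R_total = 3.047 K/W
Q = ΔT/R_total = 104/3.047

q′ ≈ 34.1 W/m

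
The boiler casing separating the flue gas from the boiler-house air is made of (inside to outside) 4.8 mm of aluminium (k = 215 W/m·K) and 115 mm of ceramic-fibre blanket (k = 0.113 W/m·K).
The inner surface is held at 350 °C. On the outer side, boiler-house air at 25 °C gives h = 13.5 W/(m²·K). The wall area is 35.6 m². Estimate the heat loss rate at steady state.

Q ≈ 10600 W

Using the resistance-network approach (series):
R_aluminium = L/(kA) = 0.0048/(215×35.6) = 6.271×10^-7 K/W
R_ceramic-fibre blanket = L/(kA) = 0.115/(0.113×35.6) = 0.02859 K/W
R_outer film = 1/(h_o·A) = 1/(13.5×35.6) = 0.002081 K/W
R_total = 0.03067 K/W
Q = ΔT / R_total = 325 / 0.03067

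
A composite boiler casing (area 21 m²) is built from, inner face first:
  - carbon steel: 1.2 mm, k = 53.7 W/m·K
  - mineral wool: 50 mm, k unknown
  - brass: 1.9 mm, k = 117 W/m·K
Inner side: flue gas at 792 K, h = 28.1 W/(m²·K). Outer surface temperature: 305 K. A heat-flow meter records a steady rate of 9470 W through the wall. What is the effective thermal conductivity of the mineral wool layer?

k ≈ 0.0479 W/(m·K)

Model the wall as resistances in series:
R_inner film = 1/(h_i·A) = 1/(28.1×21) = 0.001695 K/W
R_carbon steel = L/(kA) = 0.0012/(53.7×21) = 1.064×10^-6 K/W
R_brass = L/(kA) = 0.0019/(117×21) = 7.733×10^-7 K/W
Sum of known resistances R_other = 0.001696 K/W
Total R = ΔT/Q = 487/9470 = 0.05143 K/W
R_mineral wool = R_total − R_other = 0.04973 K/W
k = L/(R·A) = 0.05/(0.04973×21)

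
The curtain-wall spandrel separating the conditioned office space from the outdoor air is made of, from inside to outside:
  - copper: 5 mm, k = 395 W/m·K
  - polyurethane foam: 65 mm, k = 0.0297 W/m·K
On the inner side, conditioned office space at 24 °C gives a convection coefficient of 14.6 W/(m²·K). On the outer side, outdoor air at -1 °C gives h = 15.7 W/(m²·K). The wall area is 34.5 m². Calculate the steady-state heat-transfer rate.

Thermal resistances in series:
R_inner film = 1/(h_i·A) = 1/(14.6×34.5) = 0.001985 K/W
R_copper = L/(kA) = 0.005/(395×34.5) = 3.669×10^-7 K/W
R_polyurethane foam = L/(kA) = 0.065/(0.0297×34.5) = 0.06344 K/W
R_outer film = 1/(h_o·A) = 1/(15.7×34.5) = 0.001846 K/W
R_total = 0.06727 K/W
Q = ΔT / R_total = 25 / 0.06727

Q ≈ 372 W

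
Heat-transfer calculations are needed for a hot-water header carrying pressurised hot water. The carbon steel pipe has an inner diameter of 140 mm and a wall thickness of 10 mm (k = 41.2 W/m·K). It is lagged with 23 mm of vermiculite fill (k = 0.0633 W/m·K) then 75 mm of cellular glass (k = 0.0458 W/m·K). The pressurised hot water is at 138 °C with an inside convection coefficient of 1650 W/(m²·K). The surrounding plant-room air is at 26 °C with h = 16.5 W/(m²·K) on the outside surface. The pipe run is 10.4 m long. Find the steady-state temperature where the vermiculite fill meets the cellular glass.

For a radial system each layer contributes R = ln(r_out/r_in)/(2πkL); films add R = 1/(hA).
R_inner film = 1/(h_i·2πr₁L) = 1/(1650×2π×0.07×10.4) = 1.325×10^-4 K/W
R_carbon steel pipe wall = ln(80/70)/(2π×41.2×10.4) = 4.96×10^-5 K/W
R_vermiculite fill = ln(103/80)/(2π×0.0633×10.4) = 0.06109 K/W
R_cellular glass = ln(178/103)/(2π×0.0458×10.4) = 0.1828 K/W
R_outer film = 1/(h_o·2πr_oL) = 1/(16.5×2π×0.178×10.4) = 0.005211 K/W
R_total = 0.2493 K/W
Q = ΔT/R_total = 112/0.2493
Q = 449 W
T_interface = T_inner − Q·ΣR(inner→interface) = 138 − 449×0.06128

T ≈ 110 °C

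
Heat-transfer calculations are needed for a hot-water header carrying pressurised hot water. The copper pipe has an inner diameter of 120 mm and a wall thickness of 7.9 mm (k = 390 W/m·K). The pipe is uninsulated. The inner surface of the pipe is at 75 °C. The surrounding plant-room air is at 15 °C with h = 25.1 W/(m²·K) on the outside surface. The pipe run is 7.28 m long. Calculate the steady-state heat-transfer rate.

Treating each annulus and film as a series resistance:
R_copper pipe wall = ln(67.9/60)/(2π×390×7.28) = 6.934×10^-6 K/W
R_outer film = 1/(h_o·2πr_oL) = 1/(25.1×2π×0.0679×7.28) = 0.01283 K/W
R_total = 0.01283 K/W
Q = ΔT/R_total = 60/0.01283

Q ≈ 4670 W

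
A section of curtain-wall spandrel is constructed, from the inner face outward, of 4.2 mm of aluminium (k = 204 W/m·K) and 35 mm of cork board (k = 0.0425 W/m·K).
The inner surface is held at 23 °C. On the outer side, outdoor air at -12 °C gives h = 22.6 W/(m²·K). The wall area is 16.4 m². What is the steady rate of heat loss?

Q ≈ 661 W

Series thermal resistances:
R_aluminium = L/(kA) = 0.0042/(204×16.4) = 1.255×10^-6 K/W
R_cork board = L/(kA) = 0.035/(0.0425×16.4) = 0.05022 K/W
R_outer film = 1/(h_o·A) = 1/(22.6×16.4) = 0.002698 K/W
R_total = 0.05291 K/W
Q = ΔT / R_total = 35 / 0.05291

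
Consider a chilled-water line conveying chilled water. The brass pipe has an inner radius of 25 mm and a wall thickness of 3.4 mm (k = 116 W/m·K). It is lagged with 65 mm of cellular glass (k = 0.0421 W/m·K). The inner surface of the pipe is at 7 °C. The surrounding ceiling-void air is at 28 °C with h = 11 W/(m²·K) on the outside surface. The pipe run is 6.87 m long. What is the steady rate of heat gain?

Q ≈ 31 W

Radial resistances (cylindrical: R_cond = ln(r_o/r_i)/(2πkL), R_conv = 1/(h·2πrL)):
R_brass pipe wall = ln(28.4/25)/(2π×116×6.87) = 2.547×10^-5 K/W
R_cellular glass = ln(93.4/28.4)/(2π×0.0421×6.87) = 0.6551 K/W
R_outer film = 1/(h_o·2πr_oL) = 1/(11×2π×0.0934×6.87) = 0.02255 K/W
R_total = 0.6777 K/W
Q = ΔT/R_total = 21/0.6777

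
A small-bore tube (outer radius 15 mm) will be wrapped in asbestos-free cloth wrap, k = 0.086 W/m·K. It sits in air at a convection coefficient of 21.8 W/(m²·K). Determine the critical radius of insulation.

r_cr ≈ 3.94 mm

For a cylinder r_cr = k/h = 0.086/21.8
r_cr = 3.94 mm; since the bare radius (15 mm) is above r_cr, any added insulation will reduce heat loss.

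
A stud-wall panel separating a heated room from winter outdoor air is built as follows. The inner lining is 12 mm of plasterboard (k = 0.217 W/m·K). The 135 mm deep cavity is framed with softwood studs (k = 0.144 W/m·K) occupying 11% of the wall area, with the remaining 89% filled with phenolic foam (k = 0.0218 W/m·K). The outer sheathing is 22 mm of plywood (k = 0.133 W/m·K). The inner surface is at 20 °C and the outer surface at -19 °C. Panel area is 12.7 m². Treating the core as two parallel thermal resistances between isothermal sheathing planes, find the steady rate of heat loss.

Sheathing layers in series; stud and cavity paths in parallel between them.
R_inner = 0.012/(0.217×12.7) = 0.004354 K/W
R_stud  = 0.135/(0.144×0.11×12.7) = 0.6711 K/W
R_cav   = 0.135/(0.0218×0.89×12.7) = 0.5479 K/W
1/R_core = 1/R_stud + 1/R_cav → R_core = 0.3016 K/W
R_outer = 0.022/(0.133×12.7) = 0.01302 K/W
R_total = 0.319 K/W
Q = ΔT/R_total = 39/0.319

Q ≈ 122 W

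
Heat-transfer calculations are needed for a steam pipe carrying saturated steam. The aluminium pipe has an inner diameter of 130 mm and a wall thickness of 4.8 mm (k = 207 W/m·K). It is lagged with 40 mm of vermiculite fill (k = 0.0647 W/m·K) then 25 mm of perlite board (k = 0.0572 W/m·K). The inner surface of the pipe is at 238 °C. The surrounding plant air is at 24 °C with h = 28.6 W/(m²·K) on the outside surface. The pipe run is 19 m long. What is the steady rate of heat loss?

Q ≈ 2360 W

Radial resistances (cylindrical: R_cond = ln(r_o/r_i)/(2πkL), R_conv = 1/(h·2πrL)):
R_aluminium pipe wall = ln(69.8/65)/(2π×207×19) = 2.883×10^-6 K/W
R_vermiculite fill = ln(109.8/69.8)/(2π×0.0647×19) = 0.05865 K/W
R_perlite board = ln(134.8/109.8)/(2π×0.0572×19) = 0.03004 K/W
R_outer film = 1/(h_o·2πr_oL) = 1/(28.6×2π×0.1348×19) = 0.002173 K/W
R_total = 0.09087 K/W
Q = ΔT/R_total = 214/0.09087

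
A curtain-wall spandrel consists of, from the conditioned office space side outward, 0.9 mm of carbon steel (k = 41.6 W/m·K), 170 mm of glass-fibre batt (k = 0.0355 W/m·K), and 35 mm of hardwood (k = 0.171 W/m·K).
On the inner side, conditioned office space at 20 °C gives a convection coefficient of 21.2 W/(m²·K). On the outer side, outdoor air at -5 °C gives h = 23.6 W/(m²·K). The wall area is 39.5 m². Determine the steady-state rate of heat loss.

Q ≈ 194 W

Thermal resistances in series:
R_inner film = 1/(h_i·A) = 1/(21.2×39.5) = 0.001194 K/W
R_carbon steel = L/(kA) = 0.0009/(41.6×39.5) = 5.477×10^-7 K/W
R_glass-fibre batt = L/(kA) = 0.17/(0.0355×39.5) = 0.1212 K/W
R_hardwood = L/(kA) = 0.035/(0.171×39.5) = 0.005182 K/W
R_outer film = 1/(h_o·A) = 1/(23.6×39.5) = 0.001073 K/W
R_total = 0.1287 K/W
Q = ΔT / R_total = 25 / 0.1287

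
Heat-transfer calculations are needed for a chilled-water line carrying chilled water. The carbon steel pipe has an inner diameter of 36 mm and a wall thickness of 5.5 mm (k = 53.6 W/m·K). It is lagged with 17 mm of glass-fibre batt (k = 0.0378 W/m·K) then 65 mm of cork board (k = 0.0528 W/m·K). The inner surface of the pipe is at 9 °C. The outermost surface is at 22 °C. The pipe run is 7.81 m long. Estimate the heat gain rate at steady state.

Q ≈ 19.6 W

For a radial system each layer contributes R = ln(r_out/r_in)/(2πkL); films add R = 1/(hA).
R_carbon steel pipe wall = ln(23.5/18)/(2π×53.6×7.81) = 1.014×10^-4 K/W
R_glass-fibre batt = ln(40.5/23.5)/(2π×0.0378×7.81) = 0.2934 K/W
R_cork board = ln(105.5/40.5)/(2π×0.0528×7.81) = 0.3695 K/W
R_total = 0.6631 K/W
Q = ΔT/R_total = 13/0.6631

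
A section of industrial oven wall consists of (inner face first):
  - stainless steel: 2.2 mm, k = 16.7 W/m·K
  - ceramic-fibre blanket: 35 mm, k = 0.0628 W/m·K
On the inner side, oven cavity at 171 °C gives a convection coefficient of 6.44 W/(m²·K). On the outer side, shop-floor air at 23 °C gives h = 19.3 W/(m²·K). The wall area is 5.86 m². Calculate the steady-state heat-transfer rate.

Series thermal resistances:
R_inner film = 1/(h_i·A) = 1/(6.44×5.86) = 0.0265 K/W
R_stainless steel = L/(kA) = 0.0022/(16.7×5.86) = 2.248×10^-5 K/W
R_ceramic-fibre blanket = L/(kA) = 0.035/(0.0628×5.86) = 0.09511 K/W
R_outer film = 1/(h_o·A) = 1/(19.3×5.86) = 0.008842 K/W
R_total = 0.1305 K/W
Q = ΔT / R_total = 148 / 0.1305

Q ≈ 1130 W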